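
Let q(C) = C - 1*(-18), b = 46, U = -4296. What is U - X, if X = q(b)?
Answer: -4360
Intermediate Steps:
q(C) = 18 + C (q(C) = C + 18 = 18 + C)
X = 64 (X = 18 + 46 = 64)
U - X = -4296 - 1*64 = -4296 - 64 = -4360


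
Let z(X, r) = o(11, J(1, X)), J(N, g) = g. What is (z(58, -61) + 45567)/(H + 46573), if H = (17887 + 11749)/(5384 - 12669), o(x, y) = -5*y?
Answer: 10640095/10943699 ≈ 0.97226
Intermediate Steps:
z(X, r) = -5*X
H = -956/235 (H = 29636/(-7285) = 29636*(-1/7285) = -956/235 ≈ -4.0681)
(z(58, -61) + 45567)/(H + 46573) = (-5*58 + 45567)/(-956/235 + 46573) = (-290 + 45567)/(10943699/235) = 45277*(235/10943699) = 10640095/10943699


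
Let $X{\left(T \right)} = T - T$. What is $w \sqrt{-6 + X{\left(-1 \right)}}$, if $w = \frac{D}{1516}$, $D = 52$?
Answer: $\frac{13 i \sqrt{6}}{379} \approx 0.084019 i$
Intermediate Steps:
$X{\left(T \right)} = 0$
$w = \frac{13}{379}$ ($w = \frac{52}{1516} = 52 \cdot \frac{1}{1516} = \frac{13}{379} \approx 0.034301$)
$w \sqrt{-6 + X{\left(-1 \right)}} = \frac{13 \sqrt{-6 + 0}}{379} = \frac{13 \sqrt{-6}}{379} = \frac{13 i \sqrt{6}}{379}$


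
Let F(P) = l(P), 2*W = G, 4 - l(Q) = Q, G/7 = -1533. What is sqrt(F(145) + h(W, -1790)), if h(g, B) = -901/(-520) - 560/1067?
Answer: I*sqrt(10758662887830)/277420 ≈ 11.823*I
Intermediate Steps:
G = -10731 (G = 7*(-1533) = -10731)
l(Q) = 4 - Q
W = -10731/2 (W = (1/2)*(-10731) = -10731/2 ≈ -5365.5)
F(P) = 4 - P
h(g, B) = 670167/554840 (h(g, B) = -901*(-1/520) - 560*1/1067 = 901/520 - 560/1067 = 670167/554840)
sqrt(F(145) + h(W, -1790)) = sqrt((4 - 1*145) + 670167/554840) = sqrt((4 - 145) + 670167/554840) = sqrt(-141 + 670167/554840) = sqrt(-77562273/554840) = I*sqrt(10758662887830)/277420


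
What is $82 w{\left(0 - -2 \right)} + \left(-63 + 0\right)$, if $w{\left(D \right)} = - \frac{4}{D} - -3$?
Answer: $19$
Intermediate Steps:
$w{\left(D \right)} = 3 - \frac{4}{D}$ ($w{\left(D \right)} = - \frac{4}{D} + 3 = 3 - \frac{4}{D}$)
$82 w{\left(0 - -2 \right)} + \left(-63 + 0\right) = 82 \left(3 - \frac{4}{0 - -2}\right) + \left(-63 + 0\right) = 82 \left(3 - \frac{4}{0 + 2}\right) - 63 = 82 \left(3 - \frac{4}{2}\right) - 63 = 82 \left(3 - 2\right) - 63 = 82 \cdot 1 - 63 = 82 - 63 = 19$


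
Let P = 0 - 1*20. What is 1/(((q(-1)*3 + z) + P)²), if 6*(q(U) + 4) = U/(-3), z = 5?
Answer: 36/25921 ≈ 0.0013888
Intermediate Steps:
q(U) = -4 - U/18 (q(U) = -4 + (U/(-3))/6 = -4 + (U*(-⅓))/6 = -4 + (-U/3)/6 = -4 - U/18)
P = -20 (P = 0 - 20 = -20)
1/(((q(-1)*3 + z) + P)²) = 1/((((-4 - 1/18*(-1))*3 + 5) - 20)²) = 1/((((-4 + 1/18)*3 + 5) - 20)²) = 1/(((-71/18*3 + 5) - 20)²) = 1/(((-71/6 + 5) - 20)²) = 1/((-41/6 - 20)²) = 1/((-161/6)²) = 1/(25921/36) = 36/25921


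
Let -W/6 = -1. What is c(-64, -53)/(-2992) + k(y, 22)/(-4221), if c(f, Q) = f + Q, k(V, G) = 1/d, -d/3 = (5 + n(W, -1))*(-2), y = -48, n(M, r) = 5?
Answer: 7407107/189438480 ≈ 0.039100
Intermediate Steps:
W = 6 (W = -6*(-1) = 6)
d = 60 (d = -3*(5 + 5)*(-2) = -30*(-2) = -3*(-20) = 60)
k(V, G) = 1/60
c(f, Q) = Q + f
c(-64, -53)/(-2992) + k(y, 22)/(-4221) = (-53 - 64)/(-2992) + (1/60)/(-4221) = -117*(-1/2992) + (1/60)*(-1/4221) = 117/2992 - 1/253260 = 7407107/189438480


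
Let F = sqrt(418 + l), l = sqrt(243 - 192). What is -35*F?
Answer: -35*sqrt(418 + sqrt(51)) ≈ -721.66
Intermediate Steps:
l = sqrt(51) ≈ 7.1414
F = sqrt(418 + sqrt(51)) ≈ 20.619
-35*F = -35*sqrt(418 + sqrt(51))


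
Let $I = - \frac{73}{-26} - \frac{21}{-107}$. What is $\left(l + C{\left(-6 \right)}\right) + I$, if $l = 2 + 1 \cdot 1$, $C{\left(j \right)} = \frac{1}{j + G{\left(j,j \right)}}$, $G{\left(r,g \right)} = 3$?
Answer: $\frac{47327}{8346} \approx 5.6706$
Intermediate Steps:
$I = \frac{8357}{2782}$ ($I = \left(-73\right) \left(- \frac{1}{26}\right) - - \frac{21}{107} = \frac{73}{26} + \frac{21}{107} = \frac{8357}{2782} \approx 3.004$)
$C{\left(j \right)} = \frac{1}{3 + j}$ ($C{\left(j \right)} = \frac{1}{j + 3} = \frac{1}{3 + j}$)
$l = 3$ ($l = 2 + 1 = 3$)
$\left(l + C{\left(-6 \right)}\right) + I = \left(3 + \frac{1}{3 - 6}\right) + \frac{8357}{2782} = \left(3 + \frac{1}{-3}\right) + \frac{8357}{2782} = \left(3 - \frac{1}{3}\right) + \frac{8357}{2782} = \frac{8}{3} + \frac{8357}{2782} = \frac{47327}{8346}$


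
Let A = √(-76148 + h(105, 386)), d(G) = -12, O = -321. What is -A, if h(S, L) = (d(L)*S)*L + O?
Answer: -I*√562829 ≈ -750.22*I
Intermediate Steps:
h(S, L) = -321 - 12*L*S (h(S, L) = (-12*S)*L - 321 = -12*L*S - 321 = -321 - 12*L*S)
A = I*√562829 (A = √(-76148 + (-321 - 12*386*105)) = √(-76148 + (-321 - 486360)) = √(-76148 - 486681) = √(-562829) = I*√562829 ≈ 750.22*I)
-A = -I*√562829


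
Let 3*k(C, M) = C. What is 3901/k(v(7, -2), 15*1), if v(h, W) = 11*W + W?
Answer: -3901/8 ≈ -487.63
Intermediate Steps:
v(h, W) = 12*W
k(C, M) = C/3
3901/k(v(7, -2), 15*1) = 3901/(((12*(-2))/3)) = 3901/(((1/3)*(-24))) = 3901/(-8) = 3901*(-1/8) = -3901/8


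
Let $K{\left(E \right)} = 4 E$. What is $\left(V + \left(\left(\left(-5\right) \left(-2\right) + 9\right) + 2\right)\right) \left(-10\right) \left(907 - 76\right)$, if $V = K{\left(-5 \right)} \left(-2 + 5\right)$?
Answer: $324090$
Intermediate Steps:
$V = -60$ ($V = 4 \left(-5\right) \left(-2 + 5\right) = \left(-20\right) 3 = -60$)
$\left(V + \left(\left(\left(-5\right) \left(-2\right) + 9\right) + 2\right)\right) \left(-10\right) \left(907 - 76\right) = \left(-60 + \left(\left(\left(-5\right) \left(-2\right) + 9\right) + 2\right)\right) \left(-10\right) \left(907 - 76\right) = \left(-60 + \left(\left(10 + 9\right) + 2\right)\right) \left(-10\right) 831 = \left(-60 + \left(19 + 2\right)\right) \left(-10\right) 831 = \left(-60 + 21\right) \left(-10\right) 831 = \left(-39\right) \left(-10\right) 831 = 390 \cdot 831 = 324090$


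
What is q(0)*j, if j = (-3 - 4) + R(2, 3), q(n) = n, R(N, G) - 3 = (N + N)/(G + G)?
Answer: 0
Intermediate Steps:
R(N, G) = 3 + N/G (R(N, G) = 3 + (N + N)/(G + G) = 3 + (2*N)/((2*G)) = 3 + (2*N)*(1/(2*G)) = 3 + N/G)
j = -10/3 (j = (-3 - 4) + (3 + 2/3) = -7 + (3 + 2*(⅓)) = -7 + (3 + ⅔) = -7 + 11/3 = -10/3 ≈ -3.3333)
q(0)*j = 0*(-10/3) = 0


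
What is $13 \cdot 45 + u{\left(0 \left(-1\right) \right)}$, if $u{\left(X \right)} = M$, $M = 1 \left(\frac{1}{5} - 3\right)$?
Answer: $\frac{2911}{5} \approx 582.2$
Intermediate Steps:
$M = - \frac{14}{5}$ ($M = 1 \left(\frac{1}{5} - 3\right) = 1 \left(- \frac{14}{5}\right) = - \frac{14}{5} \approx -2.8$)
$u{\left(X \right)} = - \frac{14}{5}$
$13 \cdot 45 + u{\left(0 \left(-1\right) \right)} = 13 \cdot 45 - \frac{14}{5} = 585 - \frac{14}{5} = \frac{2911}{5}$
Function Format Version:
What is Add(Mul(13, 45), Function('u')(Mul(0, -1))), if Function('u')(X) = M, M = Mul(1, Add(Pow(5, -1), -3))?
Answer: Rational(2911, 5) ≈ 582.20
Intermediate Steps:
M = Rational(-14, 5) (M = Mul(1, Add(Rational(1, 5), -3)) = Mul(1, Rational(-14, 5)) = Rational(-14, 5) ≈ -2.8000)
Function('u')(X) = Rational(-14, 5)
Add(Mul(13, 45), Function('u')(Mul(0, -1))) = Add(Mul(13, 45), Rational(-14, 5)) = Add(585, Rational(-14, 5)) = Rational(2911, 5)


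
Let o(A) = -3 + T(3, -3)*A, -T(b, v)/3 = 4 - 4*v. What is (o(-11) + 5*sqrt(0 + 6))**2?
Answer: 275775 + 5250*sqrt(6) ≈ 2.8864e+5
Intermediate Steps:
T(b, v) = -12 + 12*v (T(b, v) = -3*(4 - 4*v) = -12 + 12*v)
o(A) = -3 - 48*A (o(A) = -3 + (-12 + 12*(-3))*A = -3 + (-12 - 36)*A = -3 - 48*A)
(o(-11) + 5*sqrt(0 + 6))**2 = ((-3 - 48*(-11)) + 5*sqrt(0 + 6))**2 = ((-3 + 528) + 5*sqrt(6))**2 = (525 + 5*sqrt(6))**2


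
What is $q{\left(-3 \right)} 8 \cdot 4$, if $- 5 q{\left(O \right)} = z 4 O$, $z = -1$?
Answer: $- \frac{384}{5} \approx -76.8$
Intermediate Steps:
$q{\left(O \right)} = \frac{4 O}{5}$ ($q{\left(O \right)} = - \frac{\left(-1\right) 4 O}{5} = - \frac{\left(-4\right) O}{5} = \frac{4 O}{5}$)
$q{\left(-3 \right)} 8 \cdot 4 = \frac{4}{5} \left(-3\right) 8 \cdot 4 = \left(- \frac{12}{5}\right) 8 \cdot 4 = \left(- \frac{96}{5}\right) 4 = - \frac{384}{5}$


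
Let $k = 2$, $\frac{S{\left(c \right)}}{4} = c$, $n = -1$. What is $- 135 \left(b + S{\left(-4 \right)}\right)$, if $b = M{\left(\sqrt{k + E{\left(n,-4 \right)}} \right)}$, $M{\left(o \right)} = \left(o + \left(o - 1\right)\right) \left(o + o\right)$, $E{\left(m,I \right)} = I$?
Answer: $3240 + 270 i \sqrt{2} \approx 3240.0 + 381.84 i$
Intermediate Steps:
$S{\left(c \right)} = 4 c$
$M{\left(o \right)} = 2 o \left(-1 + 2 o\right)$ ($M{\left(o \right)} = \left(o + \left(o - 1\right)\right) 2 o = \left(o + \left(-1 + o\right)\right) 2 o = \left(-1 + 2 o\right) 2 o = 2 o \left(-1 + 2 o\right)$)
$b = 2 i \sqrt{2} \left(-1 + 2 i \sqrt{2}\right)$ ($b = 2 \sqrt{2 - 4} \left(-1 + 2 \sqrt{2 - 4}\right) = 2 \sqrt{-2} \left(-1 + 2 \sqrt{-2}\right) = 2 i \sqrt{2} \left(-1 + 2 i \sqrt{2}\right) \approx -8.0 - 2.8284 i$)
$- 135 \left(b + S{\left(-4 \right)}\right) = - 135 \left(\left(-8 - 2 i \sqrt{2}\right) + 4 \left(-4\right)\right) = - 135 \left(\left(-8 - 2 i \sqrt{2}\right) - 16\right) = - 135 \left(-24 - 2 i \sqrt{2}\right) = 3240 + 270 i \sqrt{2}$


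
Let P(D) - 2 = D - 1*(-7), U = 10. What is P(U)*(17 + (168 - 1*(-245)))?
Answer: 8170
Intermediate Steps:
P(D) = 9 + D (P(D) = 2 + (D - 1*(-7)) = 2 + (D + 7) = 2 + (7 + D) = 9 + D)
P(U)*(17 + (168 - 1*(-245))) = (9 + 10)*(17 + (168 - 1*(-245))) = 19*(17 + (168 + 245)) = 19*(17 + 413) = 19*430 = 8170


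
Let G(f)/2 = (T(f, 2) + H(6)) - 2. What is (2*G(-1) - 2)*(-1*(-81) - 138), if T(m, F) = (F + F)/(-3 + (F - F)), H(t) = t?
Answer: -494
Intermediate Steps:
T(m, F) = -2*F/3 (T(m, F) = (2*F)/(-3 + 0) = (2*F)/(-3) = (2*F)*(-1/3) = -2*F/3)
G(f) = 16/3 (G(f) = 2*((-2/3*2 + 6) - 2) = 2*((-4/3 + 6) - 2) = 2*(14/3 - 2) = 2*(8/3) = 16/3)
(2*G(-1) - 2)*(-1*(-81) - 138) = (2*(16/3) - 2)*(-1*(-81) - 138) = (32/3 - 2)*(81 - 138) = (26/3)*(-57) = -494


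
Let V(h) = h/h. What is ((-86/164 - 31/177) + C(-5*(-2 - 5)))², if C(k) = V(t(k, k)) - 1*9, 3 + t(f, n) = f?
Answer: 15942850225/210656196 ≈ 75.682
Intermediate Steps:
t(f, n) = -3 + f
V(h) = 1
C(k) = -8 (C(k) = 1 - 1*9 = 1 - 9 = -8)
((-86/164 - 31/177) + C(-5*(-2 - 5)))² = ((-86/164 - 31/177) - 8)² = ((-86*1/164 - 31*1/177) - 8)² = ((-43/82 - 31/177) - 8)² = (-10153/14514 - 8)² = (-126265/14514)² = 15942850225/210656196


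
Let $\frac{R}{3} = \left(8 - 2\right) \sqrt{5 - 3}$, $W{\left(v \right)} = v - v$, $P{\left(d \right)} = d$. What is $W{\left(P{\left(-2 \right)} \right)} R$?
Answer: $0$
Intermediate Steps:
$W{\left(v \right)} = 0$
$R = 18 \sqrt{2}$ ($R = 3 \left(8 - 2\right) \sqrt{5 - 3} = 3 \cdot 6 \sqrt{2} = 18 \sqrt{2} \approx 25.456$)
$W{\left(P{\left(-2 \right)} \right)} R = 0 \cdot 18 \sqrt{2} = 0$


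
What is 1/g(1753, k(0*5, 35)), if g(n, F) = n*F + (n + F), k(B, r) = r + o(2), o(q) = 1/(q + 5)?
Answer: 7/443755 ≈ 1.5774e-5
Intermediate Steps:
o(q) = 1/(5 + q)
k(B, r) = 1/7 + r (k(B, r) = r + 1/(5 + 2) = r + 1/7 = 1/7 + r)
g(n, F) = F + n + F*n (g(n, F) = F*n + (F + n) = F + n + F*n)
1/g(1753, k(0*5, 35)) = 1/((1/7 + 35) + 1753 + (1/7 + 35)*1753) = 1/(246/7 + 1753 + (246/7)*1753) = 1/(246/7 + 1753 + 431238/7) = 1/(443755/7) = 7/443755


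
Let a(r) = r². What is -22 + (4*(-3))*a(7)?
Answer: -610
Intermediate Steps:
-22 + (4*(-3))*a(7) = -22 + (4*(-3))*7² = -22 - 12*49 = -22 - 588 = -610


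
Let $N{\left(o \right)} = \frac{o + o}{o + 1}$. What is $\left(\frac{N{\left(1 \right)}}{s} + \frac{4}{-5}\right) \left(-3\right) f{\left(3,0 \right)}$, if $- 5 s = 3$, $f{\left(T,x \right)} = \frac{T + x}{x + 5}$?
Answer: $\frac{111}{25} \approx 4.44$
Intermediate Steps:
$f{\left(T,x \right)} = \frac{T + x}{5 + x}$
$N{\left(o \right)} = \frac{2 o}{1 + o}$
$s = - \frac{3}{5}$ ($s = \left(- \frac{1}{5}\right) 3 = - \frac{3}{5} \approx -0.6$)
$\left(\frac{N{\left(1 \right)}}{s} + \frac{4}{-5}\right) \left(-3\right) f{\left(3,0 \right)} = \left(\frac{2 \cdot 1 \frac{1}{1 + 1}}{- \frac{3}{5}} + \frac{4}{-5}\right) \left(-3\right) \frac{3 + 0}{5 + 0} = \left(2 \cdot 1 \cdot \frac{1}{2} \left(- \frac{5}{3}\right) + 4 \left(- \frac{1}{5}\right)\right) \left(-3\right) \frac{1}{5} \cdot 3 = \left(2 \cdot 1 \cdot \frac{1}{2} \left(- \frac{5}{3}\right) - \frac{4}{5}\right) \left(-3\right) \frac{1}{5} \cdot 3 = \left(1 \left(- \frac{5}{3}\right) - \frac{4}{5}\right) \left(-3\right) \frac{3}{5} = \left(- \frac{5}{3} - \frac{4}{5}\right) \left(-3\right) \frac{3}{5} = \left(- \frac{37}{15}\right) \left(-3\right) \frac{3}{5} = \frac{37}{5} \cdot \frac{3}{5} = \frac{111}{25}$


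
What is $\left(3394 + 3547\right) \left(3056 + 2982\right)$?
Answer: $41909758$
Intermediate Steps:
$\left(3394 + 3547\right) \left(3056 + 2982\right) = 6941 \cdot 6038 = 41909758$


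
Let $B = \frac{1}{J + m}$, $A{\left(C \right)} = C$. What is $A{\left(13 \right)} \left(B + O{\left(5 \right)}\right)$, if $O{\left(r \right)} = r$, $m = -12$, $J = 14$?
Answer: $\frac{143}{2} \approx 71.5$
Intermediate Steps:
$B = \frac{1}{2}$ ($B = \frac{1}{14 - 12} = \frac{1}{2} \approx 0.5$)
$A{\left(13 \right)} \left(B + O{\left(5 \right)}\right) = 13 \left(\frac{1}{2} + 5\right) = 13 \cdot \frac{11}{2} = \frac{143}{2}$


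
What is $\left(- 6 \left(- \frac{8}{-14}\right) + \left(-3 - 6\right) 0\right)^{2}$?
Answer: $\frac{576}{49} \approx 11.755$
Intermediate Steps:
$\left(- 6 \left(- \frac{8}{-14}\right) + \left(-3 - 6\right) 0\right)^{2} = \left(- 6 \left(\left(-8\right) \left(- \frac{1}{14}\right)\right) - 0\right)^{2} = \left(\left(-6\right) \frac{4}{7} + 0\right)^{2} = \left(- \frac{24}{7} + 0\right)^{2} = \left(- \frac{24}{7}\right)^{2} = \frac{576}{49}$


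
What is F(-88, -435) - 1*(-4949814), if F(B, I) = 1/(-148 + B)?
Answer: 1168156103/236 ≈ 4.9498e+6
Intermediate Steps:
F(-88, -435) - 1*(-4949814) = 1/(-148 - 88) - 1*(-4949814) = 1/(-236) + 4949814 = -1/236 + 4949814 = 1168156103/236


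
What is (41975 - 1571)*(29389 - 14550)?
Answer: 599554956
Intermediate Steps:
(41975 - 1571)*(29389 - 14550) = 40404*14839 = 599554956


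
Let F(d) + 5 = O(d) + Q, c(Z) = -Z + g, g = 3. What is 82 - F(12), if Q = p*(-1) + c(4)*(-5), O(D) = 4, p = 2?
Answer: 80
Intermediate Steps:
c(Z) = 3 - Z (c(Z) = -Z + 3 = 3 - Z)
Q = 3 (Q = 2*(-1) + (3 - 1*4)*(-5) = -2 + (3 - 4)*(-5) = -2 - 1*(-5) = -2 + 5 = 3)
F(d) = 2 (F(d) = -5 + (4 + 3) = -5 + 7 = 2)
82 - F(12) = 82 - 1*2 = 82 - 2 = 80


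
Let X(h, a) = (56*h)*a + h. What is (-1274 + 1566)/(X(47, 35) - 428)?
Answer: 292/91739 ≈ 0.0031829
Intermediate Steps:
X(h, a) = h + 56*a*h (X(h, a) = 56*a*h + h = h + 56*a*h)
(-1274 + 1566)/(X(47, 35) - 428) = (-1274 + 1566)/(47*(1 + 56*35) - 428) = 292/(47*(1 + 1960) - 428) = 292/(47*1961 - 428) = 292/(92167 - 428) = 292/91739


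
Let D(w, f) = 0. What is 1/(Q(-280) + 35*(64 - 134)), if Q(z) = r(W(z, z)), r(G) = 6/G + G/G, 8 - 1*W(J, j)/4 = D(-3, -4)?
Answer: -16/39181 ≈ -0.00040836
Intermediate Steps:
W(J, j) = 32 (W(J, j) = 32 - 4*0 = 32 + 0 = 32)
r(G) = 1 + 6/G (r(G) = 6/G + 1 = 1 + 6/G)
Q(z) = 19/16 (Q(z) = (6 + 32)/32 = (1/32)*38 = 19/16)
1/(Q(-280) + 35*(64 - 134)) = 1/(19/16 + 35*(64 - 134)) = 1/(19/16 + 35*(-70)) = 1/(19/16 - 2450) = 1/(-39181/16) = -16/39181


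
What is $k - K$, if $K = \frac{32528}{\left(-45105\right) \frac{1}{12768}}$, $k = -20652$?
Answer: $- \frac{172063652}{15035} \approx -11444.0$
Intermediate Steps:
$K = - \frac{138439168}{15035}$ ($K = \frac{32528}{\left(-45105\right) \frac{1}{12768}} = \frac{32528}{- \frac{15035}{4256}} = 32528 \left(- \frac{4256}{15035}\right) = - \frac{138439168}{15035} \approx -9207.8$)
$k - K = -20652 - - \frac{138439168}{15035} = -20652 + \frac{138439168}{15035} = - \frac{172063652}{15035}$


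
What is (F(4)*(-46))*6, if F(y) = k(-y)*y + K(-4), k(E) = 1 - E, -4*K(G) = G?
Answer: -5796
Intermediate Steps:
K(G) = -G/4
F(y) = 1 + y*(1 + y) (F(y) = (1 - (-1)*y)*y - 1/4*(-4) = (1 + y)*y + 1 = y*(1 + y) + 1 = 1 + y*(1 + y))
(F(4)*(-46))*6 = ((1 + 4*(1 + 4))*(-46))*6 = ((1 + 4*5)*(-46))*6 = ((1 + 20)*(-46))*6 = (21*(-46))*6 = -966*6 = -5796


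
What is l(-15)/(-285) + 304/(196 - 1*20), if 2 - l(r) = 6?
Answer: 5459/3135 ≈ 1.7413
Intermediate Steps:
l(r) = -4 (l(r) = 2 - 1*6 = 2 - 6 = -4)
l(-15)/(-285) + 304/(196 - 1*20) = -4/(-285) + 304/(196 - 1*20) = -4*(-1/285) + 304/(196 - 20) = 4/285 + 304/176 = 4/285 + 304*(1/176) = 4/285 + 19/11 = 5459/3135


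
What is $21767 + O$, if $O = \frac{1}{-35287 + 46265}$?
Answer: $\frac{238958127}{10978} \approx 21767.0$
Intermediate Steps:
$O = \frac{1}{10978} \approx 9.1091 \cdot 10^{-5}$
$21767 + O = 21767 + \frac{1}{10978} = \frac{238958127}{10978}$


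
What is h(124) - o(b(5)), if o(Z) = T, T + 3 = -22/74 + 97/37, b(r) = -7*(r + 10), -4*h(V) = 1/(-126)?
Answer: 12637/18648 ≈ 0.67766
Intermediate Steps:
h(V) = 1/504 (h(V) = -1/4/(-126) = -1/4*(-1/126) = 1/504)
b(r) = -70 - 7*r (b(r) = -7*(10 + r) = -70 - 7*r)
T = -25/37 (T = -3 + (-22/74 + 97/37) = -3 + (-22*1/74 + 97*(1/37)) = -3 + (-11/37 + 97/37) = -3 + 86/37 = -25/37 ≈ -0.67568)
o(Z) = -25/37
h(124) - o(b(5)) = 1/504 - 1*(-25/37) = 1/504 + 25/37 = 12637/18648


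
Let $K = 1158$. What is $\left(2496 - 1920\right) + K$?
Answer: $1734$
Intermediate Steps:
$\left(2496 - 1920\right) + K = \left(2496 - 1920\right) + 1158 = 576 + 1158 = 1734$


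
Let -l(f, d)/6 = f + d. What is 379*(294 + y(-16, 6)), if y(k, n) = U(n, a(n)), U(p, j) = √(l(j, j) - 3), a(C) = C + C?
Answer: 111426 + 2653*I*√3 ≈ 1.1143e+5 + 4595.1*I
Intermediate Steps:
a(C) = 2*C
l(f, d) = -6*d - 6*f (l(f, d) = -6*(f + d) = -6*(d + f) = -6*d - 6*f)
U(p, j) = √(-3 - 12*j) (U(p, j) = √((-6*j - 6*j) - 3) = √(-12*j - 3) = √(-3 - 12*j))
y(k, n) = √(-3 - 24*n)
379*(294 + y(-16, 6)) = 379*(294 + √(-3 - 24*6)) = 379*(294 + √(-3 - 144)) = 379*(294 + √(-147)) = 379*(294 + 7*I*√3) = 111426 + 2653*I*√3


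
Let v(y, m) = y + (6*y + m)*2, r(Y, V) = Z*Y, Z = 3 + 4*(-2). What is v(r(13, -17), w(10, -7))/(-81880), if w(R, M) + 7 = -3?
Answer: 173/16376 ≈ 0.010564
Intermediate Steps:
Z = -5 (Z = 3 - 8 = -5)
r(Y, V) = -5*Y
w(R, M) = -10 (w(R, M) = -7 - 3 = -10)
v(y, m) = 2*m + 13*y (v(y, m) = y + (m + 6*y)*2 = y + (2*m + 12*y) = 2*m + 13*y)
v(r(13, -17), w(10, -7))/(-81880) = (2*(-10) + 13*(-5*13))/(-81880) = (-20 + 13*(-65))*(-1/81880) = (-20 - 845)*(-1/81880) = -865*(-1/81880) = 173/16376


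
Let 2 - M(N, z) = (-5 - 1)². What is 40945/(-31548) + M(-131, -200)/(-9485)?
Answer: -387290693/299232780 ≈ -1.2943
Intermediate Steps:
M(N, z) = -34 (M(N, z) = 2 - (-5 - 1)² = 2 - 1*(-6)² = 2 - 1*36 = 2 - 36 = -34)
40945/(-31548) + M(-131, -200)/(-9485) = 40945/(-31548) - 34/(-9485) = 40945*(-1/31548) - 34*(-1/9485) = -40945/31548 + 34/9485 = -387290693/299232780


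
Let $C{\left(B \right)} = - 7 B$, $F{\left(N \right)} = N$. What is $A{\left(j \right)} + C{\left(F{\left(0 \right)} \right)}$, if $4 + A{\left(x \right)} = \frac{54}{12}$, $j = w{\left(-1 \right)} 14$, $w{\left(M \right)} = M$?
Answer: $\frac{1}{2} \approx 0.5$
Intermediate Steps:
$j = -14$ ($j = \left(-1\right) 14 = -14$)
$A{\left(x \right)} = \frac{1}{2}$ ($A{\left(x \right)} = -4 + \frac{54}{12} = -4 + 54 \cdot \frac{1}{12} = -4 + \frac{9}{2} = \frac{1}{2}$)
$A{\left(j \right)} + C{\left(F{\left(0 \right)} \right)} = \frac{1}{2} - 0 = \frac{1}{2} + 0 = \frac{1}{2}$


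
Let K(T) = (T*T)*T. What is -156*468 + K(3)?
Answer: -72981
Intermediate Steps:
K(T) = T**3 (K(T) = T**2*T = T**3)
-156*468 + K(3) = -156*468 + 3**3 = -73008 + 27 = -72981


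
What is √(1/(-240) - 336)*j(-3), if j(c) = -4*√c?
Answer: √403205/5 ≈ 127.00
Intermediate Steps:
√(1/(-240) - 336)*j(-3) = √(1/(-240) - 336)*(-4*I*√3) = √(-1/240 - 336)*(-4*I*√3) = √(-80641/240)*(-4*I*√3) = (I*√1209615/60)*(-4*I*√3) = √403205/5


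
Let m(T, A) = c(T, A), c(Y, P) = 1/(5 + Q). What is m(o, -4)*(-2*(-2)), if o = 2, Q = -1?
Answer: 1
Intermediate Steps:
c(Y, P) = ¼ (c(Y, P) = 1/(5 - 1) = 1/4 = ¼)
m(T, A) = ¼
m(o, -4)*(-2*(-2)) = (-2*(-2))/4 = (¼)*4 = 1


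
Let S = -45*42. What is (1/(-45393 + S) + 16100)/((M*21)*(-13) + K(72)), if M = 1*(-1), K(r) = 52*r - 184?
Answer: 761256299/181235739 ≈ 4.2004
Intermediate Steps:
K(r) = -184 + 52*r
S = -1890
M = -1
(1/(-45393 + S) + 16100)/((M*21)*(-13) + K(72)) = (1/(-45393 - 1890) + 16100)/(-1*21*(-13) + (-184 + 52*72)) = (1/(-47283) + 16100)/(-21*(-13) + (-184 + 3744)) = (-1/47283 + 16100)/(273 + 3560) = (761256299/47283)/3833 = (761256299/47283)*(1/3833) = 761256299/181235739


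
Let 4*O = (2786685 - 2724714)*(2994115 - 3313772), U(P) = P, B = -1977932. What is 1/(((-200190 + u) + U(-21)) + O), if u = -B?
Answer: -4/19802353063 ≈ -2.0200e-10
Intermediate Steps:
u = 1977932 (u = -1*(-1977932) = 1977932)
O = -19809463947/4 (O = ((2786685 - 2724714)*(2994115 - 3313772))/4 = (61971*(-319657))/4 = (¼)*(-19809463947) = -19809463947/4 ≈ -4.9524e+9)
1/(((-200190 + u) + U(-21)) + O) = 1/(((-200190 + 1977932) - 21) - 19809463947/4) = 1/((1777742 - 21) - 19809463947/4) = 1/(1777721 - 19809463947/4) = 1/(-19802353063/4) = -4/19802353063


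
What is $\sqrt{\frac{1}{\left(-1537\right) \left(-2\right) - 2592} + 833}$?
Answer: $\frac{\sqrt{193526374}}{482} \approx 28.862$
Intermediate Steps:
$\sqrt{\frac{1}{\left(-1537\right) \left(-2\right) - 2592} + 833} = \sqrt{\frac{1}{3074 - 2592} + 833} = \sqrt{\frac{1}{482} + 833} = \sqrt{\frac{401507}{482}} = \frac{\sqrt{193526374}}{482}$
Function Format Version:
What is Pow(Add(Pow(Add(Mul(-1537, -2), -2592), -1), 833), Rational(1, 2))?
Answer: Mul(Rational(1, 482), Pow(193526374, Rational(1, 2))) ≈ 28.862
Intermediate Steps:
Pow(Add(Pow(Add(Mul(-1537, -2), -2592), -1), 833), Rational(1, 2)) = Pow(Add(Pow(Add(3074, -2592), -1), 833), Rational(1, 2)) = Pow(Add(Pow(482, -1), 833), Rational(1, 2)) = Pow(Add(Rational(1, 482), 833), Rational(1, 2)) = Pow(Rational(401507, 482), Rational(1, 2)) = Mul(Rational(1, 482), Pow(193526374, Rational(1, 2)))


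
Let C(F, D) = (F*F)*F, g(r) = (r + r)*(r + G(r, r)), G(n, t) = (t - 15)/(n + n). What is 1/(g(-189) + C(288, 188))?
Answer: 1/23959110 ≈ 4.1738e-8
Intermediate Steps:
G(n, t) = (-15 + t)/(2*n) (G(n, t) = (-15 + t)/((2*n)) = (-15 + t)*(1/(2*n)) = (-15 + t)/(2*n))
g(r) = 2*r*(r + (-15 + r)/(2*r)) (g(r) = (r + r)*(r + (-15 + r)/(2*r)) = (2*r)*(r + (-15 + r)/(2*r)) = 2*r*(r + (-15 + r)/(2*r)))
C(F, D) = F**3 (C(F, D) = F**2*F = F**3)
1/(g(-189) + C(288, 188)) = 1/((-15 - 189 + 2*(-189)**2) + 288**3) = 1/((-15 - 189 + 2*35721) + 23887872) = 1/((-15 - 189 + 71442) + 23887872) = 1/(71238 + 23887872) = 1/23959110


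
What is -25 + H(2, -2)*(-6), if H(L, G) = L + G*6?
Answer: 35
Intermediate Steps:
H(L, G) = L + 6*G
-25 + H(2, -2)*(-6) = -25 + (2 + 6*(-2))*(-6) = -25 + (2 - 12)*(-6) = -25 - 10*(-6) = -25 + 60 = 35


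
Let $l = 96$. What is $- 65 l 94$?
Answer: $-586560$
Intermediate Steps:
$- 65 l 94 = \left(-65\right) 96 \cdot 94 = \left(-6240\right) 94 = -586560$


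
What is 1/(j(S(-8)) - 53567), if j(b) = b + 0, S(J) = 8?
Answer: -1/53559 ≈ -1.8671e-5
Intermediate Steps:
j(b) = b
1/(j(S(-8)) - 53567) = 1/(8 - 53567) = 1/(-53559) = -1/53559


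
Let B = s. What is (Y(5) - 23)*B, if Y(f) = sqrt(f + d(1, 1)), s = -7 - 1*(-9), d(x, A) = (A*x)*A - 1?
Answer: -46 + 2*sqrt(5) ≈ -41.528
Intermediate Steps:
d(x, A) = -1 + x*A**2 (d(x, A) = x*A**2 - 1 = -1 + x*A**2)
s = 2 (s = -7 + 9 = 2)
B = 2
Y(f) = sqrt(f) (Y(f) = sqrt(f + (-1 + 1*1**2)) = sqrt(f + (-1 + 1*1)) = sqrt(f + (-1 + 1)) = sqrt(f + 0) = sqrt(f))
(Y(5) - 23)*B = (sqrt(5) - 23)*2 = (-23 + sqrt(5))*2 = -46 + 2*sqrt(5)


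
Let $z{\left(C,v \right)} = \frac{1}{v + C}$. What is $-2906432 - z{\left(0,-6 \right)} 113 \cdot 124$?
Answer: $- \frac{8712290}{3} \approx -2.9041 \cdot 10^{6}$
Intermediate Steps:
$z{\left(C,v \right)} = \frac{1}{C + v}$
$-2906432 - z{\left(0,-6 \right)} 113 \cdot 124 = -2906432 - \frac{1}{0 - 6} \cdot 113 \cdot 124 = -2906432 - \frac{1}{-6} \cdot 113 \cdot 124 = -2906432 - \left(- \frac{1}{6}\right) 113 \cdot 124 = -2906432 - \left(- \frac{113}{6}\right) 124 = -2906432 - - \frac{7006}{3} = -2906432 + \frac{7006}{3} = - \frac{8712290}{3}$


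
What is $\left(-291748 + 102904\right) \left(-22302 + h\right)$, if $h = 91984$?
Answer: $-13159027608$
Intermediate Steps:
$\left(-291748 + 102904\right) \left(-22302 + h\right) = \left(-291748 + 102904\right) \left(-22302 + 91984\right) = \left(-188844\right) 69682 = -13159027608$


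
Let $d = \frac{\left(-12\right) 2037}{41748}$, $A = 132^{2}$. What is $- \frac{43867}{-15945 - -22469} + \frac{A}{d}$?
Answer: $- \frac{18836276923}{632828} \approx -29765.0$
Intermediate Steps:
$A = 17424$
$d = - \frac{291}{497}$ ($d = \left(-24444\right) \frac{1}{41748} = - \frac{291}{497} \approx -0.58551$)
$- \frac{43867}{-15945 - -22469} + \frac{A}{d} = - \frac{43867}{-15945 - -22469} + \frac{17424}{- \frac{291}{497}} = - \frac{43867}{-15945 + 22469} + 17424 \left(- \frac{497}{291}\right) = - \frac{43867}{6524} - \frac{2886576}{97} = - \frac{18836276923}{632828}$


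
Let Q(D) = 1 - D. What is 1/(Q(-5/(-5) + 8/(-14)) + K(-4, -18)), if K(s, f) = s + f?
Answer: -7/150 ≈ -0.046667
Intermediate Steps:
K(s, f) = f + s
1/(Q(-5/(-5) + 8/(-14)) + K(-4, -18)) = 1/((1 - (-5/(-5) + 8/(-14))) + (-18 - 4)) = 1/((1 - (-5*(-⅕) + 8*(-1/14))) - 22) = 1/((1 - (1 - 4/7)) - 22) = 1/((1 - 1*3/7) - 22) = 1/((1 - 3/7) - 22) = 1/(4/7 - 22) = 1/(-150/7) = -7/150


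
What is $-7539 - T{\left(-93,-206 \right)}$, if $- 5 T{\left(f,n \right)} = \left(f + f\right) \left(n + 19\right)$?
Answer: $- \frac{2913}{5} \approx -582.6$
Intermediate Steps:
$T{\left(f,n \right)} = - \frac{2 f \left(19 + n\right)}{5}$ ($T{\left(f,n \right)} = - \frac{\left(f + f\right) \left(n + 19\right)}{5} = - \frac{2 f \left(19 + n\right)}{5}$)
$-7539 - T{\left(-93,-206 \right)} = -7539 - \left(- \frac{2}{5}\right) \left(-93\right) \left(19 - 206\right) = -7539 - \left(- \frac{2}{5}\right) \left(-93\right) \left(-187\right) = -7539 - - \frac{34782}{5} = -7539 + \frac{34782}{5} = - \frac{2913}{5}$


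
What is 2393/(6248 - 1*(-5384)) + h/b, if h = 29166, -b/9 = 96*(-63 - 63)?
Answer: 6247609/13190688 ≈ 0.47364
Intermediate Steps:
b = 108864 (b = -864*(-63 - 63) = -864*(-126) = -9*(-12096) = 108864)
2393/(6248 - 1*(-5384)) + h/b = 2393/(6248 - 1*(-5384)) + 29166/108864 = 2393/(6248 + 5384) + 29166*(1/108864) = 2393/11632 + 4861/18144 = 6247609/13190688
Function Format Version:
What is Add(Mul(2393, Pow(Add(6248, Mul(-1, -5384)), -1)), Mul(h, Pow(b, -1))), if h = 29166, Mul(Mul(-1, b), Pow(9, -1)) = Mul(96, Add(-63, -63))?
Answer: Rational(6247609, 13190688) ≈ 0.47364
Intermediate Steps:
b = 108864 (b = Mul(-9, Mul(96, Add(-63, -63))) = Mul(-9, Mul(96, -126)) = Mul(-9, -12096) = 108864)
Add(Mul(2393, Pow(Add(6248, Mul(-1, -5384)), -1)), Mul(h, Pow(b, -1))) = Add(Mul(2393, Pow(Add(6248, Mul(-1, -5384)), -1)), Mul(29166, Pow(108864, -1))) = Add(Mul(2393, Pow(Add(6248, 5384), -1)), Mul(29166, Rational(1, 108864))) = Add(Mul(2393, Pow(11632, -1)), Rational(4861, 18144)) = Add(Mul(2393, Rational(1, 11632)), Rational(4861, 18144)) = Add(Rational(2393, 11632), Rational(4861, 18144)) = Rational(6247609, 13190688)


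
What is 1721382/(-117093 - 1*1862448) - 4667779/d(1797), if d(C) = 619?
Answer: -3080375148299/408445293 ≈ -7541.7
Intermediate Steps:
1721382/(-117093 - 1*1862448) - 4667779/d(1797) = 1721382/(-117093 - 1*1862448) - 4667779/619 = 1721382/(-117093 - 1862448) - 4667779*1/619 = 1721382/(-1979541) - 4667779/619 = 1721382*(-1/1979541) - 4667779/619 = -573794/659847 - 4667779/619 = -3080375148299/408445293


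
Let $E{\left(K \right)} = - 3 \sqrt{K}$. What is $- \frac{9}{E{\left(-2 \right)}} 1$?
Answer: $- \frac{3 i \sqrt{2}}{2} \approx - 2.1213 i$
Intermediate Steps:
$- \frac{9}{E{\left(-2 \right)}} 1 = - \frac{9}{\left(-3\right) \sqrt{-2}} \cdot 1 = - \frac{9}{\left(-3\right) i \sqrt{2}} \cdot 1 = - 9 \frac{i \sqrt{2}}{6} \cdot 1 = - \frac{3 i \sqrt{2}}{2} \cdot 1 = - \frac{3 i \sqrt{2}}{2}$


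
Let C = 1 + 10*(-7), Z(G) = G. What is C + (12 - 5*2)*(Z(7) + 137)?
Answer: 219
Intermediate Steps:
C = -69 (C = 1 - 70 = -69)
C + (12 - 5*2)*(Z(7) + 137) = -69 + (12 - 5*2)*(7 + 137) = -69 + (12 - 10)*144 = -69 + 2*144 = -69 + 288 = 219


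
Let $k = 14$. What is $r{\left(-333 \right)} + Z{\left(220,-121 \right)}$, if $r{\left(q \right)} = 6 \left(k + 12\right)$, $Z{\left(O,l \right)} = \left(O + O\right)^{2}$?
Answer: $193756$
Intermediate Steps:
$Z{\left(O,l \right)} = 4 O^{2}$ ($Z{\left(O,l \right)} = \left(2 O\right)^{2} = 4 O^{2}$)
$r{\left(q \right)} = 156$ ($r{\left(q \right)} = 6 \left(14 + 12\right) = 6 \cdot 26 = 156$)
$r{\left(-333 \right)} + Z{\left(220,-121 \right)} = 156 + 4 \cdot 220^{2} = 156 + 4 \cdot 48400 = 156 + 193600 = 193756$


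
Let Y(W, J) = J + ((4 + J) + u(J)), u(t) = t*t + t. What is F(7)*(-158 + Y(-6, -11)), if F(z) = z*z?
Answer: -3234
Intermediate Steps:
u(t) = t + t² (u(t) = t² + t = t + t²)
F(z) = z²
Y(W, J) = 4 + 2*J + J*(1 + J) (Y(W, J) = J + ((4 + J) + J*(1 + J)) = J + (4 + J + J*(1 + J)) = 4 + 2*J + J*(1 + J))
F(7)*(-158 + Y(-6, -11)) = 7²*(-158 + (4 + (-11)² + 3*(-11))) = 49*(-158 + (4 + 121 - 33)) = 49*(-158 + 92) = 49*(-66) = -3234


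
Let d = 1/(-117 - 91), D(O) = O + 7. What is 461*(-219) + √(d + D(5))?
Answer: -100959 + √32435/52 ≈ -1.0096e+5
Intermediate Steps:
D(O) = 7 + O
d = -1/208 (d = 1/(-208) = -1/208 ≈ -0.0048077)
461*(-219) + √(d + D(5)) = 461*(-219) + √(-1/208 + (7 + 5)) = -100959 + √(-1/208 + 12) = -100959 + √(2495/208) = -100959 + √32435/52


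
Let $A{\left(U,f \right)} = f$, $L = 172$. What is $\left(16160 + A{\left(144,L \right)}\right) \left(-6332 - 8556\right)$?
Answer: $-243150816$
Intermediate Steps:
$\left(16160 + A{\left(144,L \right)}\right) \left(-6332 - 8556\right) = \left(16160 + 172\right) \left(-6332 - 8556\right) = 16332 \left(-14888\right) = -243150816$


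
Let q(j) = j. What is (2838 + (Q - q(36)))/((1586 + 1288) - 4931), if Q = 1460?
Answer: -4262/2057 ≈ -2.0719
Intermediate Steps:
(2838 + (Q - q(36)))/((1586 + 1288) - 4931) = (2838 + (1460 - 1*36))/((1586 + 1288) - 4931) = (2838 + (1460 - 36))/(2874 - 4931) = (2838 + 1424)/(-2057) = 4262*(-1/2057) = -4262/2057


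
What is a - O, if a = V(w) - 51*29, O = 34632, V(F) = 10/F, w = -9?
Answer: -325009/9 ≈ -36112.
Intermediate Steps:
a = -13321/9 (a = 10/(-9) - 51*29 = 10*(-⅑) - 1479 = -10/9 - 1479 = -13321/9 ≈ -1480.1)
a - O = -13321/9 - 1*34632 = -13321/9 - 34632 = -325009/9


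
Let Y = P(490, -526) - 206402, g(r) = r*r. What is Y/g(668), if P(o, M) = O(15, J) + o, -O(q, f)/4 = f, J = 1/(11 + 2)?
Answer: -669215/1450228 ≈ -0.46145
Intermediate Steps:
J = 1/13 ≈ 0.076923
O(q, f) = -4*f
g(r) = r²
P(o, M) = -4/13 + o (P(o, M) = -4*1/13 + o = -4/13 + o)
Y = -2676860/13 (Y = (-4/13 + 490) - 206402 = 6366/13 - 206402 = -2676860/13 ≈ -2.0591e+5)
Y/g(668) = -2676860/(13*(668²)) = -2676860/13/446224 = -2676860/13*1/446224 = -669215/1450228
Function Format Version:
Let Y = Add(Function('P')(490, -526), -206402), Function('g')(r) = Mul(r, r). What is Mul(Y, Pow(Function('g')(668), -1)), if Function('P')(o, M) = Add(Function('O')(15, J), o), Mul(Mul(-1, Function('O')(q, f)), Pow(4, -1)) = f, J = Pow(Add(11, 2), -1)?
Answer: Rational(-669215, 1450228) ≈ -0.46145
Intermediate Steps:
J = Rational(1, 13) (J = Pow(13, -1) = Rational(1, 13) ≈ 0.076923)
Function('O')(q, f) = Mul(-4, f)
Function('g')(r) = Pow(r, 2)
Function('P')(o, M) = Add(Rational(-4, 13), o) (Function('P')(o, M) = Add(Mul(-4, Rational(1, 13)), o) = Add(Rational(-4, 13), o))
Y = Rational(-2676860, 13) (Y = Add(Add(Rational(-4, 13), 490), -206402) = Add(Rational(6366, 13), -206402) = Rational(-2676860, 13) ≈ -2.0591e+5)
Mul(Y, Pow(Function('g')(668), -1)) = Mul(Rational(-2676860, 13), Pow(Pow(668, 2), -1)) = Mul(Rational(-2676860, 13), Pow(446224, -1)) = Mul(Rational(-2676860, 13), Rational(1, 446224)) = Rational(-669215, 1450228)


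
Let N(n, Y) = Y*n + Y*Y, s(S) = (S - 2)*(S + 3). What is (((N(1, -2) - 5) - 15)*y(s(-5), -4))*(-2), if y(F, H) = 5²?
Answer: 900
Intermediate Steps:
s(S) = (-2 + S)*(3 + S)
y(F, H) = 25
N(n, Y) = Y² + Y*n (N(n, Y) = Y*n + Y² = Y² + Y*n)
(((N(1, -2) - 5) - 15)*y(s(-5), -4))*(-2) = (((-2*(-2 + 1) - 5) - 15)*25)*(-2) = (((-2*(-1) - 5) - 15)*25)*(-2) = (((2 - 5) - 15)*25)*(-2) = ((-3 - 15)*25)*(-2) = -18*25*(-2) = -450*(-2) = 900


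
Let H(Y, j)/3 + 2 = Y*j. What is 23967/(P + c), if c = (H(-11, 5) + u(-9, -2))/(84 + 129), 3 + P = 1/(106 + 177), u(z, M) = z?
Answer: -481568931/77188 ≈ -6238.9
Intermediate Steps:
P = -848/283 (P = -3 + 1/(106 + 177) = -3 + 1/283 = -848/283 ≈ -2.9965)
H(Y, j) = -6 + 3*Y*j (H(Y, j) = -6 + 3*(Y*j) = -6 + 3*Y*j)
c = -60/71 (c = ((-6 + 3*(-11)*5) - 9)/(84 + 129) = ((-6 - 165) - 9)/213 = (-171 - 9)*(1/213) = -180*1/213 = -60/71 ≈ -0.84507)
23967/(P + c) = 23967/(-848/283 - 60/71) = 23967/(-77188/20093) = -20093/77188*23967 = -481568931/77188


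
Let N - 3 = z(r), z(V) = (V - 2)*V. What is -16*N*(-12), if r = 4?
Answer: 2112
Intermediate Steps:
z(V) = V*(-2 + V) (z(V) = (-2 + V)*V = V*(-2 + V))
N = 11 (N = 3 + 4*(-2 + 4) = 3 + 4*2 = 3 + 8 = 11)
-16*N*(-12) = -16*11*(-12) = -176*(-12) = 2112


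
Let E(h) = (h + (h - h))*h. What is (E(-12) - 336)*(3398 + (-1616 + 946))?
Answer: -523776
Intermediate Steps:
E(h) = h**2 (E(h) = (h + 0)*h = h*h = h**2)
(E(-12) - 336)*(3398 + (-1616 + 946)) = ((-12)**2 - 336)*(3398 + (-1616 + 946)) = (144 - 336)*(3398 - 670) = -192*2728 = -523776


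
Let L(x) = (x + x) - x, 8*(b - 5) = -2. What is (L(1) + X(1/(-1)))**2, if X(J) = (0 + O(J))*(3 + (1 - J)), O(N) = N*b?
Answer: 8281/16 ≈ 517.56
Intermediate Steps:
b = 19/4 (b = 5 + (1/8)*(-2) = 5 - 1/4 = 19/4 ≈ 4.7500)
O(N) = 19*N/4 (O(N) = N*(19/4) = 19*N/4)
X(J) = 19*J*(4 - J)/4 (X(J) = (0 + 19*J/4)*(3 + (1 - J)) = (19*J/4)*(4 - J) = 19*J*(4 - J)/4)
L(x) = x (L(x) = 2*x - x = x)
(L(1) + X(1/(-1)))**2 = (1 + (19/4)*(4 - 1/(-1))/(-1))**2 = (1 + (19/4)*(-1)*(4 - 1*(-1)))**2 = (1 + (19/4)*(-1)*(4 + 1))**2 = (1 + (19/4)*(-1)*5)**2 = (1 - 95/4)**2 = (-91/4)**2 = 8281/16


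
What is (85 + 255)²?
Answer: 115600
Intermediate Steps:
(85 + 255)² = 340² = 115600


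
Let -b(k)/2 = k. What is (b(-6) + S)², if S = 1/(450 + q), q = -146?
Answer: 13315201/92416 ≈ 144.08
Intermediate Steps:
b(k) = -2*k
S = 1/304 (S = 1/(450 - 146) = 1/304 ≈ 0.0032895)
(b(-6) + S)² = (-2*(-6) + 1/304)² = (12 + 1/304)² = (3649/304)² = 13315201/92416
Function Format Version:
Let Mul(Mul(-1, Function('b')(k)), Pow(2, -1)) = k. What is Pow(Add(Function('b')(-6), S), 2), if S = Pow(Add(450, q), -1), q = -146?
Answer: Rational(13315201, 92416) ≈ 144.08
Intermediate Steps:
Function('b')(k) = Mul(-2, k)
S = Rational(1, 304) (S = Pow(Add(450, -146), -1) = Pow(304, -1) = Rational(1, 304) ≈ 0.0032895)
Pow(Add(Function('b')(-6), S), 2) = Pow(Add(Mul(-2, -6), Rational(1, 304)), 2) = Pow(Add(12, Rational(1, 304)), 2) = Pow(Rational(3649, 304), 2) = Rational(13315201, 92416)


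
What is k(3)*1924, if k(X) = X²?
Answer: 17316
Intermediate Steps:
k(3)*1924 = 3²*1924 = 9*1924 = 17316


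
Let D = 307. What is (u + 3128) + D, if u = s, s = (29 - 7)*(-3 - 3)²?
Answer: 4227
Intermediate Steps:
s = 792 (s = 22*(-6)² = 22*36 = 792)
u = 792
(u + 3128) + D = (792 + 3128) + 307 = 3920 + 307 = 4227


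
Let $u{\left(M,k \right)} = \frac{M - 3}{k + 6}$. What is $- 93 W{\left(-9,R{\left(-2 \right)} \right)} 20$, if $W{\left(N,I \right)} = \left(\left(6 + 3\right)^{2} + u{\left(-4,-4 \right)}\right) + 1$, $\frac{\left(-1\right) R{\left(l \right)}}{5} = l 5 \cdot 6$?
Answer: $-146010$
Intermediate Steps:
$R{\left(l \right)} = - 150 l$ ($R{\left(l \right)} = - 5 l 5 \cdot 6 = - 5 \cdot 5 l 6 = - 5 \cdot 30 l = - 150 l$)
$u{\left(M,k \right)} = \frac{-3 + M}{6 + k}$
$W{\left(N,I \right)} = \frac{157}{2}$ ($W{\left(N,I \right)} = \left(\left(6 + 3\right)^{2} + \frac{-3 - 4}{6 - 4}\right) + 1 = \left(9^{2} + \frac{1}{2} \left(-7\right)\right) + 1 = \left(81 + \frac{1}{2} \left(-7\right)\right) + 1 = \left(81 - \frac{7}{2}\right) + 1 = \frac{155}{2} + 1 = \frac{157}{2}$)
$- 93 W{\left(-9,R{\left(-2 \right)} \right)} 20 = \left(-93\right) \frac{157}{2} \cdot 20 = \left(- \frac{14601}{2}\right) 20 = -146010$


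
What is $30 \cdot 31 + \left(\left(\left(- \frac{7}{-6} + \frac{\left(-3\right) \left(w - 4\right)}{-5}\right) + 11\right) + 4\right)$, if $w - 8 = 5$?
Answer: $\frac{28547}{30} \approx 951.57$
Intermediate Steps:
$w = 13$ ($w = 8 + 5 = 13$)
$30 \cdot 31 + \left(\left(\left(- \frac{7}{-6} + \frac{\left(-3\right) \left(w - 4\right)}{-5}\right) + 11\right) + 4\right) = 30 \cdot 31 + \left(\left(\left(- \frac{7}{-6} + \frac{\left(-3\right) \left(13 - 4\right)}{-5}\right) + 11\right) + 4\right) = 930 + \left(\left(\left(\left(-7\right) \left(- \frac{1}{6}\right) + \left(-3\right) 9 \left(- \frac{1}{5}\right)\right) + 11\right) + 4\right) = 930 + \left(\left(\left(\frac{7}{6} - - \frac{27}{5}\right) + 11\right) + 4\right) = 930 + \left(\left(\left(\frac{7}{6} + \frac{27}{5}\right) + 11\right) + 4\right) = 930 + \left(\left(\frac{197}{30} + 11\right) + 4\right) = 930 + \left(\frac{527}{30} + 4\right) = 930 + \frac{647}{30} = \frac{28547}{30}$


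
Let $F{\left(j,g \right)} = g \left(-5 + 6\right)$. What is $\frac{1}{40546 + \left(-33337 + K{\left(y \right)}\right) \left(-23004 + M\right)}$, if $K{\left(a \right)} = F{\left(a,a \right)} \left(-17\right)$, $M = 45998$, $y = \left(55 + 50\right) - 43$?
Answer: $- \frac{1}{790746108} \approx -1.2646 \cdot 10^{-9}$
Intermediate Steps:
$y = 62$ ($y = 105 - 43 = 62$)
$F{\left(j,g \right)} = g$ ($F{\left(j,g \right)} = g 1 = g$)
$K{\left(a \right)} = - 17 a$ ($K{\left(a \right)} = a \left(-17\right) = - 17 a$)
$\frac{1}{40546 + \left(-33337 + K{\left(y \right)}\right) \left(-23004 + M\right)} = \frac{1}{40546 + \left(-33337 - 1054\right) \left(-23004 + 45998\right)} = \frac{1}{40546 + \left(-33337 - 1054\right) 22994} = \frac{1}{40546 - 790786654} = \frac{1}{-790746108} = - \frac{1}{790746108}$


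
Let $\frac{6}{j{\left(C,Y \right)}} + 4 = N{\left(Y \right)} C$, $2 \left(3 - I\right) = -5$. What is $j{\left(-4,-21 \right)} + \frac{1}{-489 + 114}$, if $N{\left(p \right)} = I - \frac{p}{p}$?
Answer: $- \frac{1136}{4125} \approx -0.27539$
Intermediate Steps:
$I = \frac{11}{2}$ ($I = 3 - - \frac{5}{2} = 3 + \frac{5}{2} = \frac{11}{2} \approx 5.5$)
$N{\left(p \right)} = \frac{9}{2}$ ($N{\left(p \right)} = \frac{11}{2} - \frac{p}{p} = \frac{11}{2} - 1 = \frac{9}{2}$)
$j{\left(C,Y \right)} = \frac{6}{-4 + \frac{9 C}{2}}$
$j{\left(-4,-21 \right)} + \frac{1}{-489 + 114} = \frac{12}{-8 + 9 \left(-4\right)} + \frac{1}{-489 + 114} = \frac{12}{-8 - 36} + \frac{1}{-375} = \frac{12}{-44} - \frac{1}{375} = 12 \left(- \frac{1}{44}\right) - \frac{1}{375} = - \frac{3}{11} - \frac{1}{375} = - \frac{1136}{4125}$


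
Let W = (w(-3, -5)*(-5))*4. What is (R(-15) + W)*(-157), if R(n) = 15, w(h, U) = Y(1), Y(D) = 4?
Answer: 10205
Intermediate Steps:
w(h, U) = 4
W = -80 (W = (4*(-5))*4 = -20*4 = -80)
(R(-15) + W)*(-157) = (15 - 80)*(-157) = -65*(-157) = 10205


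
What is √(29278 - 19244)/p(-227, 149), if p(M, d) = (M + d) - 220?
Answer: -√10034/298 ≈ -0.33614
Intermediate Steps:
p(M, d) = -220 + M + d
√(29278 - 19244)/p(-227, 149) = √(29278 - 19244)/(-220 - 227 + 149) = √10034/(-298) = √10034*(-1/298) = -√10034/298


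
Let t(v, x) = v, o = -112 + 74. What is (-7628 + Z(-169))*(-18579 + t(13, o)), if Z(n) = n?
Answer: 144759102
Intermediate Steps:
o = -38
(-7628 + Z(-169))*(-18579 + t(13, o)) = (-7628 - 169)*(-18579 + 13) = -7797*(-18566) = 144759102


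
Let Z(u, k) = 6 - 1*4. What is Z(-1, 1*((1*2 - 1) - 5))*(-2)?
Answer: -4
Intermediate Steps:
Z(u, k) = 2 (Z(u, k) = 6 - 4 = 2)
Z(-1, 1*((1*2 - 1) - 5))*(-2) = 2*(-2) = -4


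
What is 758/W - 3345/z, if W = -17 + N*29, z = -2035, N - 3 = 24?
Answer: 410480/155881 ≈ 2.6333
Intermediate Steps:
N = 27 (N = 3 + 24 = 27)
W = 766 (W = -17 + 27*29 = -17 + 783 = 766)
758/W - 3345/z = 758/766 - 3345/(-2035) = 758*(1/766) - 3345*(-1/2035) = 379/383 + 669/407 = 410480/155881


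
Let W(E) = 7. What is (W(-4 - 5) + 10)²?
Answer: 289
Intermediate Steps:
(W(-4 - 5) + 10)² = (7 + 10)² = 17² = 289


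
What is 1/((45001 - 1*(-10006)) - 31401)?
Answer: 1/23606 ≈ 4.2362e-5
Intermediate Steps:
1/((45001 - 1*(-10006)) - 31401) = 1/((45001 + 10006) - 31401) = 1/(55007 - 31401) = 1/23606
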